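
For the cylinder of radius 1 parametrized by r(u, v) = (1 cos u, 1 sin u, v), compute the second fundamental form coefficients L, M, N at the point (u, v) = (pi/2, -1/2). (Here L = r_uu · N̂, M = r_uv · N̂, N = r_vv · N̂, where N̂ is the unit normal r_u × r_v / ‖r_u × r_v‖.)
L = -1;  M = 0;  N = 0

Compute the unit normal N̂(u, v) = (cos(u), sin(u), 0), and the second partials r_uu, r_uv, r_vv. Take dot products:
  L(u, v) = r_uu · N̂ = -1,
  M(u, v) = r_uv · N̂ = 0,
  N(u, v) = r_vv · N̂ = 0.
Evaluating at (u, v) = (pi/2, -1/2):
  L = -1, M = 0, N = 0.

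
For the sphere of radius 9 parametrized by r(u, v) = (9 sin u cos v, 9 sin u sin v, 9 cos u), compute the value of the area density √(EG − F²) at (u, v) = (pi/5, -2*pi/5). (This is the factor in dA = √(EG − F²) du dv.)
√(EG − F²)|_{(pi/5, -2*pi/5)} = 81*sqrt(10 - 2*sqrt(5))/4

E = 81, F = 0, G = 81*sin(u)^2, so EG − F² = 6561*sin(u)^2. Taking the positive square root: √(EG − F²) = 81*Abs(sin(u)). At (u, v) = (pi/5, -2*pi/5): 81*sqrt(10 - 2*sqrt(5))/4.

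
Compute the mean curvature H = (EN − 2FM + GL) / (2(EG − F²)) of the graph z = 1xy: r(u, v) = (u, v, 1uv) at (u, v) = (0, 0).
H = 0

With E = v^2 + 1, F = u*v, G = u^2 + 1, L = 0, M = 1/sqrt(u^2 + v^2 + 1), N = 0, assemble
  H = (EN − 2FM + GL) / (2(EG − F²)) = -u*v/(u^2 + v^2 + 1)^(3/2).
At (u, v) = (0, 0): H = 0.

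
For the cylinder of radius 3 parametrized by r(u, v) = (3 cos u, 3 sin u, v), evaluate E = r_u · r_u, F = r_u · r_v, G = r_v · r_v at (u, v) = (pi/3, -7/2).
E = 9;  F = 0;  G = 1

Partials: r_u = (-3*sin(u), 3*cos(u), 0), r_v = (0, 0, 1). As functions of (u, v):
  E = r_u · r_u = 9,
  F = r_u · r_v = 0,
  G = r_v · r_v = 1.
Evaluating at (u, v) = (pi/3, -7/2): E = 9, F = 0, G = 1.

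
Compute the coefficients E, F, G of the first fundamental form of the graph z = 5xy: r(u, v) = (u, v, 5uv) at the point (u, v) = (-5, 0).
E = 1;  F = 0;  G = 626

Partials: r_u = (1, 0, 5*v), r_v = (0, 1, 5*u). As functions of (u, v):
  E = r_u · r_u = 25*v^2 + 1,
  F = r_u · r_v = 25*u*v,
  G = r_v · r_v = 25*u^2 + 1.
Evaluating at (u, v) = (-5, 0): E = 1, F = 0, G = 626.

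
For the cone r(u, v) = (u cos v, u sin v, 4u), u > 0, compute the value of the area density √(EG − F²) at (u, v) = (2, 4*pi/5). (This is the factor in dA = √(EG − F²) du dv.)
√(EG − F²)|_{(2, 4*pi/5)} = 2*sqrt(17)

E = 17, F = 0, G = u^2, so EG − F² = 17*u^2. Taking the positive square root: √(EG − F²) = sqrt(17)*Abs(u). At (u, v) = (2, 4*pi/5): 2*sqrt(17).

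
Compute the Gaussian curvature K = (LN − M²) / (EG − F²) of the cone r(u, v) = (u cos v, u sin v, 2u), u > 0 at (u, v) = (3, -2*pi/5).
K = 0

Coefficients of the first fundamental form: E = 5, F = 0, G = u^2.
Coefficients of the second fundamental form: L = 0, M = 0, N = 2*sqrt(5)*u^2/(5*Abs(u)).
Assemble K = (LN − M²)/(EG − F²) = 0. At (u, v) = (3, -2*pi/5): K = 0.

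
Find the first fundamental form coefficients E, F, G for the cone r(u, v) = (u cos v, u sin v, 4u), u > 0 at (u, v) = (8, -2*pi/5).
E = 17;  F = 0;  G = 64

Partials: r_u = (cos(v), sin(v), 4), r_v = (-u*sin(v), u*cos(v), 0). As functions of (u, v):
  E = r_u · r_u = 17,
  F = r_u · r_v = 0,
  G = r_v · r_v = u^2.
Evaluating at (u, v) = (8, -2*pi/5): E = 17, F = 0, G = 64.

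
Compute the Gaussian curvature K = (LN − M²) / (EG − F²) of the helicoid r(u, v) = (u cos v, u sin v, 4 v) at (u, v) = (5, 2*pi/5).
K = -16/1681

Coefficients of the first fundamental form: E = 1, F = 0, G = u^2 + 16.
Coefficients of the second fundamental form: L = 0, M = -4/sqrt(u^2 + 16), N = 0.
Assemble K = (LN − M²)/(EG − F²) = -16/(u^2 + 16)^2. At (u, v) = (5, 2*pi/5): K = -16/1681.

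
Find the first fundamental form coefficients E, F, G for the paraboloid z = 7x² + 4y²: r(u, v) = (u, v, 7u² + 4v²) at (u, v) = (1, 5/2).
E = 197;  F = 280;  G = 401

Partials: r_u = (1, 0, 14*u), r_v = (0, 1, 8*v). As functions of (u, v):
  E = r_u · r_u = 196*u^2 + 1,
  F = r_u · r_v = 112*u*v,
  G = r_v · r_v = 64*v^2 + 1.
Evaluating at (u, v) = (1, 5/2): E = 197, F = 280, G = 401.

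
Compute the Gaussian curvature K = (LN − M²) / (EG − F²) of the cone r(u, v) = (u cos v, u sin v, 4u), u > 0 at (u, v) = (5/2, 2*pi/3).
K = 0

Coefficients of the first fundamental form: E = 17, F = 0, G = u^2.
Coefficients of the second fundamental form: L = 0, M = 0, N = 4*sqrt(17)*u^2/(17*Abs(u)).
Assemble K = (LN − M²)/(EG − F²) = 0. At (u, v) = (5/2, 2*pi/3): K = 0.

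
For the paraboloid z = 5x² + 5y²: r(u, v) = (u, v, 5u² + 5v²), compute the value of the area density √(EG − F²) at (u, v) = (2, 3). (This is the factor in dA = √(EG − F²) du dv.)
√(EG − F²)|_{(2, 3)} = sqrt(1301)

E = 100*u^2 + 1, F = 100*u*v, G = 100*v^2 + 1, so EG − F² = 100*u^2 + 100*v^2 + 1. Taking the positive square root: √(EG − F²) = sqrt(100*u^2 + 100*v^2 + 1). At (u, v) = (2, 3): sqrt(1301).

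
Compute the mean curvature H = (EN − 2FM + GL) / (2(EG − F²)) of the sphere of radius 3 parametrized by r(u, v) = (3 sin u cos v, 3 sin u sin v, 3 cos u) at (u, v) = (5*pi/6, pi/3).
H = -1/3

With E = 9, F = 0, G = 9*sin(u)^2, L = -3*sin(u)/Abs(sin(u)), M = 0, N = -3*sin(u)^3/Abs(sin(u)), assemble
  H = (EN − 2FM + GL) / (2(EG − F²)) = -sin(u)/(3*Abs(sin(u))).
At (u, v) = (5*pi/6, pi/3): H = -1/3.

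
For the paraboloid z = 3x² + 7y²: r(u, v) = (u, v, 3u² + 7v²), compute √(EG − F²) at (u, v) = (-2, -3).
√(EG − F²)|_{(-2, -3)} = sqrt(1909)

E = 36*u^2 + 1, F = 84*u*v, G = 196*v^2 + 1; EG − F² = 36*u^2 + 196*v^2 + 1; √(EG − F²) = sqrt(36*u^2 + 196*v^2 + 1). At the given point: sqrt(1909).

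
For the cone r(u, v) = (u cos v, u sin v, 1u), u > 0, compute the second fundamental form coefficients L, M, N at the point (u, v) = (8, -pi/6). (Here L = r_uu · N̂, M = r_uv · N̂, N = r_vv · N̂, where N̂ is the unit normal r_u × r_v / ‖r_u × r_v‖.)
L = 0;  M = 0;  N = 4*sqrt(2)

Compute the unit normal N̂(u, v) = (-sqrt(2)*u*cos(v)/(2*Abs(u)), -sqrt(2)*u*sin(v)/(2*Abs(u)), sqrt(2)*u/(2*Abs(u))), and the second partials r_uu, r_uv, r_vv. Take dot products:
  L(u, v) = r_uu · N̂ = 0,
  M(u, v) = r_uv · N̂ = 0,
  N(u, v) = r_vv · N̂ = sqrt(2)*u^2/(2*Abs(u)).
Evaluating at (u, v) = (8, -pi/6):
  L = 0, M = 0, N = 4*sqrt(2).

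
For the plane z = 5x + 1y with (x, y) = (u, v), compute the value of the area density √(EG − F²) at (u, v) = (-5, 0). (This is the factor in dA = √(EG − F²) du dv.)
√(EG − F²)|_{(-5, 0)} = 3*sqrt(3)

E = 26, F = 5, G = 2, so EG − F² = 27. Taking the positive square root: √(EG − F²) = 3*sqrt(3). At (u, v) = (-5, 0): 3*sqrt(3).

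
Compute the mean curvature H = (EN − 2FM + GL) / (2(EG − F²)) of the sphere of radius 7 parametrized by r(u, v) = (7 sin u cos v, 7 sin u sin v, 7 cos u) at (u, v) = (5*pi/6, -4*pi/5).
H = -1/7

With E = 49, F = 0, G = 49*sin(u)^2, L = -7*sin(u)/Abs(sin(u)), M = 0, N = -7*sin(u)^3/Abs(sin(u)), assemble
  H = (EN − 2FM + GL) / (2(EG − F²)) = -sin(u)/(7*Abs(sin(u))).
At (u, v) = (5*pi/6, -4*pi/5): H = -1/7.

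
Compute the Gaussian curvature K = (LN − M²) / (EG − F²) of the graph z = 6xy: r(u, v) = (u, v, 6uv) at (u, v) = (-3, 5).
K = -36/1500625

Coefficients of the first fundamental form: E = 36*v^2 + 1, F = 36*u*v, G = 36*u^2 + 1.
Coefficients of the second fundamental form: L = 0, M = 6/sqrt(36*u^2 + 36*v^2 + 1), N = 0.
Assemble K = (LN − M²)/(EG − F²) = -36/(1296*u^4 + 2592*u^2*v^2 + 72*u^2 + 1296*v^4 + 72*v^2 + 1). At (u, v) = (-3, 5): K = -36/1500625.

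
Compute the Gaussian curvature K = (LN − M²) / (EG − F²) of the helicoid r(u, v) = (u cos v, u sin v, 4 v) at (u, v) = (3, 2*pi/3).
K = -16/625

Coefficients of the first fundamental form: E = 1, F = 0, G = u^2 + 16.
Coefficients of the second fundamental form: L = 0, M = -4/sqrt(u^2 + 16), N = 0.
Assemble K = (LN − M²)/(EG − F²) = -16/(u^2 + 16)^2. At (u, v) = (3, 2*pi/3): K = -16/625.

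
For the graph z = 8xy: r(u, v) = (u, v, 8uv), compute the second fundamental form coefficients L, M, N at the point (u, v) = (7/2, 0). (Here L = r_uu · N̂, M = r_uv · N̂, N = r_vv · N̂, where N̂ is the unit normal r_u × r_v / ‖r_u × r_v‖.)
L = 0;  M = 8*sqrt(785)/785;  N = 0

Compute the unit normal N̂(u, v) = (-8*v/sqrt(64*u^2 + 64*v^2 + 1), -8*u/sqrt(64*u^2 + 64*v^2 + 1), 1/sqrt(64*u^2 + 64*v^2 + 1)), and the second partials r_uu, r_uv, r_vv. Take dot products:
  L(u, v) = r_uu · N̂ = 0,
  M(u, v) = r_uv · N̂ = 8/sqrt(64*u^2 + 64*v^2 + 1),
  N(u, v) = r_vv · N̂ = 0.
Evaluating at (u, v) = (7/2, 0):
  L = 0, M = 8*sqrt(785)/785, N = 0.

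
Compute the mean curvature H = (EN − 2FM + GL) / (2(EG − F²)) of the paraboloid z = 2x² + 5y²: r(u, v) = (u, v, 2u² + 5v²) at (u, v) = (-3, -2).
H = 1527*sqrt(545)/297025

With E = 16*u^2 + 1, F = 40*u*v, G = 100*v^2 + 1, L = 4/sqrt(16*u^2 + 100*v^2 + 1), M = 0, N = 10/sqrt(16*u^2 + 100*v^2 + 1), assemble
  H = (EN − 2FM + GL) / (2(EG − F²)) = (80*u^2 + 200*v^2 + 7)/(16*u^2 + 100*v^2 + 1)^(3/2).
At (u, v) = (-3, -2): H = 1527*sqrt(545)/297025.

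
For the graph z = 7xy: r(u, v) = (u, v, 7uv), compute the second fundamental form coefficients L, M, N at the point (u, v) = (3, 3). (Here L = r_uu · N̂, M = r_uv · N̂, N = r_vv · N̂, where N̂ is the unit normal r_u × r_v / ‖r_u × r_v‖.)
L = 0;  M = 7*sqrt(883)/883;  N = 0

Compute the unit normal N̂(u, v) = (-7*v/sqrt(49*u^2 + 49*v^2 + 1), -7*u/sqrt(49*u^2 + 49*v^2 + 1), 1/sqrt(49*u^2 + 49*v^2 + 1)), and the second partials r_uu, r_uv, r_vv. Take dot products:
  L(u, v) = r_uu · N̂ = 0,
  M(u, v) = r_uv · N̂ = 7/sqrt(49*u^2 + 49*v^2 + 1),
  N(u, v) = r_vv · N̂ = 0.
Evaluating at (u, v) = (3, 3):
  L = 0, M = 7*sqrt(883)/883, N = 0.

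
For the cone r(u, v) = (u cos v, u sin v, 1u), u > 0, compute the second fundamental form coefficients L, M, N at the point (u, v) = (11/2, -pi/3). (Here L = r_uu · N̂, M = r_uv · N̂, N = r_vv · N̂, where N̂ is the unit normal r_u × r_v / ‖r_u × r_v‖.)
L = 0;  M = 0;  N = 11*sqrt(2)/4

Compute the unit normal N̂(u, v) = (-sqrt(2)*u*cos(v)/(2*Abs(u)), -sqrt(2)*u*sin(v)/(2*Abs(u)), sqrt(2)*u/(2*Abs(u))), and the second partials r_uu, r_uv, r_vv. Take dot products:
  L(u, v) = r_uu · N̂ = 0,
  M(u, v) = r_uv · N̂ = 0,
  N(u, v) = r_vv · N̂ = sqrt(2)*u^2/(2*Abs(u)).
Evaluating at (u, v) = (11/2, -pi/3):
  L = 0, M = 0, N = 11*sqrt(2)/4.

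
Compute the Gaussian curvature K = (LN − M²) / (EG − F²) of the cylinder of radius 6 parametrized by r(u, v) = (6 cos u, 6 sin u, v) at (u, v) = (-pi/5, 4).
K = 0

Coefficients of the first fundamental form: E = 36, F = 0, G = 1.
Coefficients of the second fundamental form: L = -6, M = 0, N = 0.
Assemble K = (LN − M²)/(EG − F²) = 0. At (u, v) = (-pi/5, 4): K = 0.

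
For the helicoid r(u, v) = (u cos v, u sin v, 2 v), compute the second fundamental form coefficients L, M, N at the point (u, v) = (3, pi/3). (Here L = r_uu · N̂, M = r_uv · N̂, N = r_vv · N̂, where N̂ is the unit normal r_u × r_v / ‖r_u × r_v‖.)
L = 0;  M = -2*sqrt(13)/13;  N = 0

Compute the unit normal N̂(u, v) = (2*sin(v)/sqrt(u^2 + 4), -2*cos(v)/sqrt(u^2 + 4), u/sqrt(u^2 + 4)), and the second partials r_uu, r_uv, r_vv. Take dot products:
  L(u, v) = r_uu · N̂ = 0,
  M(u, v) = r_uv · N̂ = -2/sqrt(u^2 + 4),
  N(u, v) = r_vv · N̂ = 0.
Evaluating at (u, v) = (3, pi/3):
  L = 0, M = -2*sqrt(13)/13, N = 0.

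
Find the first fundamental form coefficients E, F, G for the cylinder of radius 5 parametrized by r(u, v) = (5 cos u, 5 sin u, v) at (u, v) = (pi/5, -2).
E = 25;  F = 0;  G = 1

Partials: r_u = (-5*sin(u), 5*cos(u), 0), r_v = (0, 0, 1). As functions of (u, v):
  E = r_u · r_u = 25,
  F = r_u · r_v = 0,
  G = r_v · r_v = 1.
Evaluating at (u, v) = (pi/5, -2): E = 25, F = 0, G = 1.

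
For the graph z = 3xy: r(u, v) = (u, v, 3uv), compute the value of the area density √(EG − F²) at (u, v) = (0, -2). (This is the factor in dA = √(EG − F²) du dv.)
√(EG − F²)|_{(0, -2)} = sqrt(37)

E = 9*v^2 + 1, F = 9*u*v, G = 9*u^2 + 1, so EG − F² = 9*u^2 + 9*v^2 + 1. Taking the positive square root: √(EG − F²) = sqrt(9*u^2 + 9*v^2 + 1). At (u, v) = (0, -2): sqrt(37).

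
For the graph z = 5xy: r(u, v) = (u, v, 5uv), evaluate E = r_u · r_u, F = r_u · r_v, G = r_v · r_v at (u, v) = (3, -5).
E = 626;  F = -375;  G = 226

Partials: r_u = (1, 0, 5*v), r_v = (0, 1, 5*u). As functions of (u, v):
  E = r_u · r_u = 25*v^2 + 1,
  F = r_u · r_v = 25*u*v,
  G = r_v · r_v = 25*u^2 + 1.
Evaluating at (u, v) = (3, -5): E = 626, F = -375, G = 226.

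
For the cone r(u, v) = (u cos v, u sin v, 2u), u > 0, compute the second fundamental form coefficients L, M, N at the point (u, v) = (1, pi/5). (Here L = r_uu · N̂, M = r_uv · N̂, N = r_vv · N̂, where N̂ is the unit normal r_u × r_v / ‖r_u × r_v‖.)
L = 0;  M = 0;  N = 2*sqrt(5)/5

Compute the unit normal N̂(u, v) = (-2*sqrt(5)*u*cos(v)/(5*Abs(u)), -2*sqrt(5)*u*sin(v)/(5*Abs(u)), sqrt(5)*u/(5*Abs(u))), and the second partials r_uu, r_uv, r_vv. Take dot products:
  L(u, v) = r_uu · N̂ = 0,
  M(u, v) = r_uv · N̂ = 0,
  N(u, v) = r_vv · N̂ = 2*sqrt(5)*u^2/(5*Abs(u)).
Evaluating at (u, v) = (1, pi/5):
  L = 0, M = 0, N = 2*sqrt(5)/5.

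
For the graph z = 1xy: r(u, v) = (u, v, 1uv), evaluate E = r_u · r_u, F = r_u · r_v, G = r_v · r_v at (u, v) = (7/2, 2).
E = 5;  F = 7;  G = 53/4

Partials: r_u = (1, 0, v), r_v = (0, 1, u). As functions of (u, v):
  E = r_u · r_u = v^2 + 1,
  F = r_u · r_v = u*v,
  G = r_v · r_v = u^2 + 1.
Evaluating at (u, v) = (7/2, 2): E = 5, F = 7, G = 53/4.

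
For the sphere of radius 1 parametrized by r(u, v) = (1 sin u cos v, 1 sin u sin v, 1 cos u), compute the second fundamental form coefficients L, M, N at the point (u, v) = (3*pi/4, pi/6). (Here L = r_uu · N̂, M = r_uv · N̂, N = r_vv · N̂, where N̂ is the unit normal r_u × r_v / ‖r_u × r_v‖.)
L = -1;  M = 0;  N = -1/2

Compute the unit normal N̂(u, v) = (sin(u)^2*cos(v)/Abs(sin(u)), sin(u)^2*sin(v)/Abs(sin(u)), sin(2*u)/(2*Abs(sin(u)))), and the second partials r_uu, r_uv, r_vv. Take dot products:
  L(u, v) = r_uu · N̂ = -sin(u)/Abs(sin(u)),
  M(u, v) = r_uv · N̂ = 0,
  N(u, v) = r_vv · N̂ = -sin(u)^3/Abs(sin(u)).
Evaluating at (u, v) = (3*pi/4, pi/6):
  L = -1, M = 0, N = -1/2.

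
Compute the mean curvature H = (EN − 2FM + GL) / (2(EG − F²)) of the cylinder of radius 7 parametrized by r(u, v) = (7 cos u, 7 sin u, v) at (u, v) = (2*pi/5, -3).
H = -1/14

With E = 49, F = 0, G = 1, L = -7, M = 0, N = 0, assemble
  H = (EN − 2FM + GL) / (2(EG − F²)) = -1/14.
At (u, v) = (2*pi/5, -3): H = -1/14.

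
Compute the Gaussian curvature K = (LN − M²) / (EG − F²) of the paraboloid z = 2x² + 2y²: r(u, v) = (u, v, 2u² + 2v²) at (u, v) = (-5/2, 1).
K = 16/13689

Coefficients of the first fundamental form: E = 16*u^2 + 1, F = 16*u*v, G = 16*v^2 + 1.
Coefficients of the second fundamental form: L = 4/sqrt(16*u^2 + 16*v^2 + 1), M = 0, N = 4/sqrt(16*u^2 + 16*v^2 + 1).
Assemble K = (LN − M²)/(EG − F²) = 16/(256*u^4 + 512*u^2*v^2 + 32*u^2 + 256*v^4 + 32*v^2 + 1). At (u, v) = (-5/2, 1): K = 16/13689.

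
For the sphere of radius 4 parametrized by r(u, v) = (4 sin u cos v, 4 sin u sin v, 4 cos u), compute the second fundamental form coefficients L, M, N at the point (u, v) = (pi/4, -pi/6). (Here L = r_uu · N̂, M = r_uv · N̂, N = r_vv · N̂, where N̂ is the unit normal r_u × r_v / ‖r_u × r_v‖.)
L = -4;  M = 0;  N = -2

Compute the unit normal N̂(u, v) = (sin(u)^2*cos(v)/Abs(sin(u)), sin(u)^2*sin(v)/Abs(sin(u)), sin(2*u)/(2*Abs(sin(u)))), and the second partials r_uu, r_uv, r_vv. Take dot products:
  L(u, v) = r_uu · N̂ = -4*sin(u)/Abs(sin(u)),
  M(u, v) = r_uv · N̂ = 0,
  N(u, v) = r_vv · N̂ = -4*sin(u)^3/Abs(sin(u)).
Evaluating at (u, v) = (pi/4, -pi/6):
  L = -4, M = 0, N = -2.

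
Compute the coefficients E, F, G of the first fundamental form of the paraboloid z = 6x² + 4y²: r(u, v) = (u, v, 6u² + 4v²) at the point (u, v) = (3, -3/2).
E = 1297;  F = -432;  G = 145

Partials: r_u = (1, 0, 12*u), r_v = (0, 1, 8*v). As functions of (u, v):
  E = r_u · r_u = 144*u^2 + 1,
  F = r_u · r_v = 96*u*v,
  G = r_v · r_v = 64*v^2 + 1.
Evaluating at (u, v) = (3, -3/2): E = 1297, F = -432, G = 145.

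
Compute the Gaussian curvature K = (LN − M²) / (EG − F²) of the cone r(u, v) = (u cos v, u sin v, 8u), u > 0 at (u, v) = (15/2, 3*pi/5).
K = 0

Coefficients of the first fundamental form: E = 65, F = 0, G = u^2.
Coefficients of the second fundamental form: L = 0, M = 0, N = 8*sqrt(65)*u^2/(65*Abs(u)).
Assemble K = (LN − M²)/(EG − F²) = 0. At (u, v) = (15/2, 3*pi/5): K = 0.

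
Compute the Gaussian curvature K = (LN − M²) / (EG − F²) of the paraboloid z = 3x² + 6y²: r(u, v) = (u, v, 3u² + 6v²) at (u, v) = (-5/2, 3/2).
K = 18/75625

Coefficients of the first fundamental form: E = 36*u^2 + 1, F = 72*u*v, G = 144*v^2 + 1.
Coefficients of the second fundamental form: L = 6/sqrt(36*u^2 + 144*v^2 + 1), M = 0, N = 12/sqrt(36*u^2 + 144*v^2 + 1).
Assemble K = (LN − M²)/(EG − F²) = 72/(1296*u^4 + 10368*u^2*v^2 + 72*u^2 + 20736*v^4 + 288*v^2 + 1). At (u, v) = (-5/2, 3/2): K = 18/75625.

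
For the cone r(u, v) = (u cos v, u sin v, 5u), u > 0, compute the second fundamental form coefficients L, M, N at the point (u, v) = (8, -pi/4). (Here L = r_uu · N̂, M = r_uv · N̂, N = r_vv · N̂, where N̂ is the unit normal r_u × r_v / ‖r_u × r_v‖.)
L = 0;  M = 0;  N = 20*sqrt(26)/13

Compute the unit normal N̂(u, v) = (-5*sqrt(26)*u*cos(v)/(26*Abs(u)), -5*sqrt(26)*u*sin(v)/(26*Abs(u)), sqrt(26)*u/(26*Abs(u))), and the second partials r_uu, r_uv, r_vv. Take dot products:
  L(u, v) = r_uu · N̂ = 0,
  M(u, v) = r_uv · N̂ = 0,
  N(u, v) = r_vv · N̂ = 5*sqrt(26)*u^2/(26*Abs(u)).
Evaluating at (u, v) = (8, -pi/4):
  L = 0, M = 0, N = 20*sqrt(26)/13.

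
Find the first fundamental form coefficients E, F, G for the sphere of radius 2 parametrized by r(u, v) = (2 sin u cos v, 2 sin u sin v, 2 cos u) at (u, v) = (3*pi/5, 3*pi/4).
E = 4;  F = 0;  G = sqrt(5)/2 + 5/2

Partials: r_u = (2*cos(u)*cos(v), 2*sin(v)*cos(u), -2*sin(u)), r_v = (-2*sin(u)*sin(v), 2*sin(u)*cos(v), 0). As functions of (u, v):
  E = r_u · r_u = 4,
  F = r_u · r_v = 0,
  G = r_v · r_v = 4*sin(u)^2.
Evaluating at (u, v) = (3*pi/5, 3*pi/4): E = 4, F = 0, G = sqrt(5)/2 + 5/2.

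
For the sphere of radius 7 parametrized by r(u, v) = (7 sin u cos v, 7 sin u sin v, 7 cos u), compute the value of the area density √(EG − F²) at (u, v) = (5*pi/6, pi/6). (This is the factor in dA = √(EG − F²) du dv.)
√(EG − F²)|_{(5*pi/6, pi/6)} = 49/2

E = 49, F = 0, G = 49*sin(u)^2, so EG − F² = 2401*sin(u)^2. Taking the positive square root: √(EG − F²) = 49*Abs(sin(u)). At (u, v) = (5*pi/6, pi/6): 49/2.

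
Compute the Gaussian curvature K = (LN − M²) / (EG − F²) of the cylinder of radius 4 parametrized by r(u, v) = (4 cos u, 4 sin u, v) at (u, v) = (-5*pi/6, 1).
K = 0

Coefficients of the first fundamental form: E = 16, F = 0, G = 1.
Coefficients of the second fundamental form: L = -4, M = 0, N = 0.
Assemble K = (LN − M²)/(EG − F²) = 0. At (u, v) = (-5*pi/6, 1): K = 0.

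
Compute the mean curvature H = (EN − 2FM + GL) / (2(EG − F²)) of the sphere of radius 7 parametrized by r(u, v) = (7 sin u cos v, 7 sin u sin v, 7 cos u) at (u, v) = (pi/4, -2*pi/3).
H = -1/7

With E = 49, F = 0, G = 49*sin(u)^2, L = -7*sin(u)/Abs(sin(u)), M = 0, N = -7*sin(u)^3/Abs(sin(u)), assemble
  H = (EN − 2FM + GL) / (2(EG − F²)) = -sin(u)/(7*Abs(sin(u))).
At (u, v) = (pi/4, -2*pi/3): H = -1/7.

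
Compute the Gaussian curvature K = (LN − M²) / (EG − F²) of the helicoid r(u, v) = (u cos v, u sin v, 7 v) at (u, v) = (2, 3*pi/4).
K = -49/2809

Coefficients of the first fundamental form: E = 1, F = 0, G = u^2 + 49.
Coefficients of the second fundamental form: L = 0, M = -7/sqrt(u^2 + 49), N = 0.
Assemble K = (LN − M²)/(EG − F²) = -49/(u^2 + 49)^2. At (u, v) = (2, 3*pi/4): K = -49/2809.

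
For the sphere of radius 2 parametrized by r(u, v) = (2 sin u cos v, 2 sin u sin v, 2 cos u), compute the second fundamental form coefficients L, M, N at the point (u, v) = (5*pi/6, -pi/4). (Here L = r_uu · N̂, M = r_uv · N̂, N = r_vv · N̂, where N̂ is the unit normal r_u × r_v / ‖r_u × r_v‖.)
L = -2;  M = 0;  N = -1/2

Compute the unit normal N̂(u, v) = (sin(u)^2*cos(v)/Abs(sin(u)), sin(u)^2*sin(v)/Abs(sin(u)), sin(2*u)/(2*Abs(sin(u)))), and the second partials r_uu, r_uv, r_vv. Take dot products:
  L(u, v) = r_uu · N̂ = -2*sin(u)/Abs(sin(u)),
  M(u, v) = r_uv · N̂ = 0,
  N(u, v) = r_vv · N̂ = -2*sin(u)^3/Abs(sin(u)).
Evaluating at (u, v) = (5*pi/6, -pi/4):
  L = -2, M = 0, N = -1/2.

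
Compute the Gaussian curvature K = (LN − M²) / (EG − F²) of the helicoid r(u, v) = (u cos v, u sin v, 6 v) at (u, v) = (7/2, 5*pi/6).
K = -576/37249

Coefficients of the first fundamental form: E = 1, F = 0, G = u^2 + 36.
Coefficients of the second fundamental form: L = 0, M = -6/sqrt(u^2 + 36), N = 0.
Assemble K = (LN − M²)/(EG − F²) = -36/(u^2 + 36)^2. At (u, v) = (7/2, 5*pi/6): K = -576/37249.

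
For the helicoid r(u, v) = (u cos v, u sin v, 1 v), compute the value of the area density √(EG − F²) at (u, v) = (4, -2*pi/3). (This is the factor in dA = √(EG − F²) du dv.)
√(EG − F²)|_{(4, -2*pi/3)} = sqrt(17)

E = 1, F = 0, G = u^2 + 1, so EG − F² = u^2 + 1. Taking the positive square root: √(EG − F²) = sqrt(u^2 + 1). At (u, v) = (4, -2*pi/3): sqrt(17).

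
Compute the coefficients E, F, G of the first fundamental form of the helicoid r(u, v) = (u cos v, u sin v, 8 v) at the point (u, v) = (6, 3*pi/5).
E = 1;  F = 0;  G = 100

Partials: r_u = (cos(v), sin(v), 0), r_v = (-u*sin(v), u*cos(v), 8). As functions of (u, v):
  E = r_u · r_u = 1,
  F = r_u · r_v = 0,
  G = r_v · r_v = u^2 + 64.
Evaluating at (u, v) = (6, 3*pi/5): E = 1, F = 0, G = 100.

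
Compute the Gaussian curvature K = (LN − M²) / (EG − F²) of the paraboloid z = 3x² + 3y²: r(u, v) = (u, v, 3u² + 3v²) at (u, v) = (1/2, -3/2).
K = 36/8281

Coefficients of the first fundamental form: E = 36*u^2 + 1, F = 36*u*v, G = 36*v^2 + 1.
Coefficients of the second fundamental form: L = 6/sqrt(36*u^2 + 36*v^2 + 1), M = 0, N = 6/sqrt(36*u^2 + 36*v^2 + 1).
Assemble K = (LN − M²)/(EG − F²) = 36/(1296*u^4 + 2592*u^2*v^2 + 72*u^2 + 1296*v^4 + 72*v^2 + 1). At (u, v) = (1/2, -3/2): K = 36/8281.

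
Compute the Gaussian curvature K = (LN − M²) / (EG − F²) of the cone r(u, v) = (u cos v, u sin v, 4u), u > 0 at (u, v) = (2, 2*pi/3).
K = 0

Coefficients of the first fundamental form: E = 17, F = 0, G = u^2.
Coefficients of the second fundamental form: L = 0, M = 0, N = 4*sqrt(17)*u^2/(17*Abs(u)).
Assemble K = (LN − M²)/(EG − F²) = 0. At (u, v) = (2, 2*pi/3): K = 0.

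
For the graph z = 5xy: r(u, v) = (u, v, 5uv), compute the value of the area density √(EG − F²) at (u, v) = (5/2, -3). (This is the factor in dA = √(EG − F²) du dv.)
√(EG − F²)|_{(5/2, -3)} = sqrt(1529)/2

E = 25*v^2 + 1, F = 25*u*v, G = 25*u^2 + 1, so EG − F² = 25*u^2 + 25*v^2 + 1. Taking the positive square root: √(EG − F²) = sqrt(25*u^2 + 25*v^2 + 1). At (u, v) = (5/2, -3): sqrt(1529)/2.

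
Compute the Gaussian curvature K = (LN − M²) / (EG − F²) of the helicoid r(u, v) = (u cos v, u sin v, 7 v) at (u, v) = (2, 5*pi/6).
K = -49/2809

Coefficients of the first fundamental form: E = 1, F = 0, G = u^2 + 49.
Coefficients of the second fundamental form: L = 0, M = -7/sqrt(u^2 + 49), N = 0.
Assemble K = (LN − M²)/(EG − F²) = -49/(u^2 + 49)^2. At (u, v) = (2, 5*pi/6): K = -49/2809.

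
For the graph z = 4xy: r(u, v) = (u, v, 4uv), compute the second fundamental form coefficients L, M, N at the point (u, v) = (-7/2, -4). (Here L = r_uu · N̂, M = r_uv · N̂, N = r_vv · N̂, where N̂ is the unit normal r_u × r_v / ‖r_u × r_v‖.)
L = 0;  M = 4*sqrt(453)/453;  N = 0

Compute the unit normal N̂(u, v) = (-4*v/sqrt(16*u^2 + 16*v^2 + 1), -4*u/sqrt(16*u^2 + 16*v^2 + 1), 1/sqrt(16*u^2 + 16*v^2 + 1)), and the second partials r_uu, r_uv, r_vv. Take dot products:
  L(u, v) = r_uu · N̂ = 0,
  M(u, v) = r_uv · N̂ = 4/sqrt(16*u^2 + 16*v^2 + 1),
  N(u, v) = r_vv · N̂ = 0.
Evaluating at (u, v) = (-7/2, -4):
  L = 0, M = 4*sqrt(453)/453, N = 0.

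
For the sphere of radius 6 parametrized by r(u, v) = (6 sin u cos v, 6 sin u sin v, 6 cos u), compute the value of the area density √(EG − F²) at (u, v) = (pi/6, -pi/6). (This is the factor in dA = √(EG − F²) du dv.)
√(EG − F²)|_{(pi/6, -pi/6)} = 18

E = 36, F = 0, G = 36*sin(u)^2, so EG − F² = 1296*sin(u)^2. Taking the positive square root: √(EG − F²) = 36*Abs(sin(u)). At (u, v) = (pi/6, -pi/6): 18.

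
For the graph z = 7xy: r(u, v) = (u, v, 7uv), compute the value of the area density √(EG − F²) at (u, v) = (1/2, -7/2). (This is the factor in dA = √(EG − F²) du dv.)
√(EG − F²)|_{(1/2, -7/2)} = sqrt(2454)/2

E = 49*v^2 + 1, F = 49*u*v, G = 49*u^2 + 1, so EG − F² = 49*u^2 + 49*v^2 + 1. Taking the positive square root: √(EG − F²) = sqrt(49*u^2 + 49*v^2 + 1). At (u, v) = (1/2, -7/2): sqrt(2454)/2.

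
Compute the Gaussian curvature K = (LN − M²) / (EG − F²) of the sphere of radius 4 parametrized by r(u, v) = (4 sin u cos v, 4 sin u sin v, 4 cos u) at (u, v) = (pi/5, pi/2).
K = 1/16

Coefficients of the first fundamental form: E = 16, F = 0, G = 16*sin(u)^2.
Coefficients of the second fundamental form: L = -4*sin(u)/Abs(sin(u)), M = 0, N = -4*sin(u)^3/Abs(sin(u)).
Assemble K = (LN − M²)/(EG − F²) = 1/16. At (u, v) = (pi/5, pi/2): K = 1/16.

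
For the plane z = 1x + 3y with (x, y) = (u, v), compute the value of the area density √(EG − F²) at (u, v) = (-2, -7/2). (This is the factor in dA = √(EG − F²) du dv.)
√(EG − F²)|_{(-2, -7/2)} = sqrt(11)

E = 2, F = 3, G = 10, so EG − F² = 11. Taking the positive square root: √(EG − F²) = sqrt(11). At (u, v) = (-2, -7/2): sqrt(11).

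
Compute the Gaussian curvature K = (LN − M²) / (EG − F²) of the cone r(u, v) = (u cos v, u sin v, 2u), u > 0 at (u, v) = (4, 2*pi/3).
K = 0

Coefficients of the first fundamental form: E = 5, F = 0, G = u^2.
Coefficients of the second fundamental form: L = 0, M = 0, N = 2*sqrt(5)*u^2/(5*Abs(u)).
Assemble K = (LN − M²)/(EG − F²) = 0. At (u, v) = (4, 2*pi/3): K = 0.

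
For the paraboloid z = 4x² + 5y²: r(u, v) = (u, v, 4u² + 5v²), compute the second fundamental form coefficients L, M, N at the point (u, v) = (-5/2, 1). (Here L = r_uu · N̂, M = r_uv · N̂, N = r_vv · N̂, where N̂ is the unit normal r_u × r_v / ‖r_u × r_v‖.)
L = 8*sqrt(501)/501;  M = 0;  N = 10*sqrt(501)/501

Compute the unit normal N̂(u, v) = (-8*u/sqrt(64*u^2 + 100*v^2 + 1), -10*v/sqrt(64*u^2 + 100*v^2 + 1), 1/sqrt(64*u^2 + 100*v^2 + 1)), and the second partials r_uu, r_uv, r_vv. Take dot products:
  L(u, v) = r_uu · N̂ = 8/sqrt(64*u^2 + 100*v^2 + 1),
  M(u, v) = r_uv · N̂ = 0,
  N(u, v) = r_vv · N̂ = 10/sqrt(64*u^2 + 100*v^2 + 1).
Evaluating at (u, v) = (-5/2, 1):
  L = 8*sqrt(501)/501, M = 0, N = 10*sqrt(501)/501.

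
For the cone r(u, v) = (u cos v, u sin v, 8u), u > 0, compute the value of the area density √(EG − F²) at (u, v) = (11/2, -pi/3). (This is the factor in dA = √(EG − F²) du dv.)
√(EG − F²)|_{(11/2, -pi/3)} = 11*sqrt(65)/2

E = 65, F = 0, G = u^2, so EG − F² = 65*u^2. Taking the positive square root: √(EG − F²) = sqrt(65)*Abs(u). At (u, v) = (11/2, -pi/3): 11*sqrt(65)/2.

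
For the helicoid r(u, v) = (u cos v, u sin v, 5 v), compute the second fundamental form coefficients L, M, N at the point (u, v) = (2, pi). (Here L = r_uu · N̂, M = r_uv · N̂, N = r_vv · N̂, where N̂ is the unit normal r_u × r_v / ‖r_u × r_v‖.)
L = 0;  M = -5*sqrt(29)/29;  N = 0

Compute the unit normal N̂(u, v) = (5*sin(v)/sqrt(u^2 + 25), -5*cos(v)/sqrt(u^2 + 25), u/sqrt(u^2 + 25)), and the second partials r_uu, r_uv, r_vv. Take dot products:
  L(u, v) = r_uu · N̂ = 0,
  M(u, v) = r_uv · N̂ = -5/sqrt(u^2 + 25),
  N(u, v) = r_vv · N̂ = 0.
Evaluating at (u, v) = (2, pi):
  L = 0, M = -5*sqrt(29)/29, N = 0.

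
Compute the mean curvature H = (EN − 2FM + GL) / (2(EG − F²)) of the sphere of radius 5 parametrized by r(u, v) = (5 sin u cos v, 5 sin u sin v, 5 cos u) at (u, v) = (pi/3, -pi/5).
H = -1/5

With E = 25, F = 0, G = 25*sin(u)^2, L = -5*sin(u)/Abs(sin(u)), M = 0, N = -5*sin(u)^3/Abs(sin(u)), assemble
  H = (EN − 2FM + GL) / (2(EG − F²)) = -sin(u)/(5*Abs(sin(u))).
At (u, v) = (pi/3, -pi/5): H = -1/5.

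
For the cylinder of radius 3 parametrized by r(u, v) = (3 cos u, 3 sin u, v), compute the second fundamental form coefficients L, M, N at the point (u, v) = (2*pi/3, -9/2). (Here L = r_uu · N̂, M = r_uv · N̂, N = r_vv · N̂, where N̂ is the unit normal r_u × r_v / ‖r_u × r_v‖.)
L = -3;  M = 0;  N = 0

Compute the unit normal N̂(u, v) = (cos(u), sin(u), 0), and the second partials r_uu, r_uv, r_vv. Take dot products:
  L(u, v) = r_uu · N̂ = -3,
  M(u, v) = r_uv · N̂ = 0,
  N(u, v) = r_vv · N̂ = 0.
Evaluating at (u, v) = (2*pi/3, -9/2):
  L = -3, M = 0, N = 0.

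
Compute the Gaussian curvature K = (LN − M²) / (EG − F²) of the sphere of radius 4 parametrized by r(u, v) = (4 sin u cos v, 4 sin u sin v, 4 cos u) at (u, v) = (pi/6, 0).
K = 1/16

Coefficients of the first fundamental form: E = 16, F = 0, G = 16*sin(u)^2.
Coefficients of the second fundamental form: L = -4*sin(u)/Abs(sin(u)), M = 0, N = -4*sin(u)^3/Abs(sin(u)).
Assemble K = (LN − M²)/(EG − F²) = 1/16. At (u, v) = (pi/6, 0): K = 1/16.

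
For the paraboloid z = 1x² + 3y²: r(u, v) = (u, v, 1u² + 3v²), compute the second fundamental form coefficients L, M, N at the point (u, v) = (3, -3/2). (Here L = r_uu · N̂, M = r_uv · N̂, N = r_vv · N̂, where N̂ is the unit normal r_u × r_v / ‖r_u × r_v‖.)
L = sqrt(118)/59;  M = 0;  N = 3*sqrt(118)/59

Compute the unit normal N̂(u, v) = (-2*u/sqrt(4*u^2 + 36*v^2 + 1), -6*v/sqrt(4*u^2 + 36*v^2 + 1), 1/sqrt(4*u^2 + 36*v^2 + 1)), and the second partials r_uu, r_uv, r_vv. Take dot products:
  L(u, v) = r_uu · N̂ = 2/sqrt(4*u^2 + 36*v^2 + 1),
  M(u, v) = r_uv · N̂ = 0,
  N(u, v) = r_vv · N̂ = 6/sqrt(4*u^2 + 36*v^2 + 1).
Evaluating at (u, v) = (3, -3/2):
  L = sqrt(118)/59, M = 0, N = 3*sqrt(118)/59.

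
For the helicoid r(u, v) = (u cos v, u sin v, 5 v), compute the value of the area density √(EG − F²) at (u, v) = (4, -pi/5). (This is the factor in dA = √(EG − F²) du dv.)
√(EG − F²)|_{(4, -pi/5)} = sqrt(41)

E = 1, F = 0, G = u^2 + 25, so EG − F² = u^2 + 25. Taking the positive square root: √(EG − F²) = sqrt(u^2 + 25). At (u, v) = (4, -pi/5): sqrt(41).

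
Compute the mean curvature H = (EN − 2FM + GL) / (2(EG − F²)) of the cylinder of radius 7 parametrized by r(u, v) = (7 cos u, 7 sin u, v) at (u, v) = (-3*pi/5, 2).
H = -1/14

With E = 49, F = 0, G = 1, L = -7, M = 0, N = 0, assemble
  H = (EN − 2FM + GL) / (2(EG − F²)) = -1/14.
At (u, v) = (-3*pi/5, 2): H = -1/14.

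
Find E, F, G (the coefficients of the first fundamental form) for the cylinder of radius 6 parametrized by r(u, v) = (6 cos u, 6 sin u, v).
E = 36;  F = 0;  G = 1

Compute partials: r_u = (-6*sin(u), 6*cos(u), 0), r_v = (0, 0, 1). Then
  E = r_u · r_u = 36,
  F = r_u · r_v = 0,
  G = r_v · r_v = 1.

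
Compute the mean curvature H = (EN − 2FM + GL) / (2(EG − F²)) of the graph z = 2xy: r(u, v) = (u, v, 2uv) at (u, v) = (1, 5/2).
H = -sqrt(30)/45

With E = 4*v^2 + 1, F = 4*u*v, G = 4*u^2 + 1, L = 0, M = 2/sqrt(4*u^2 + 4*v^2 + 1), N = 0, assemble
  H = (EN − 2FM + GL) / (2(EG − F²)) = -8*u*v/(4*u^2 + 4*v^2 + 1)^(3/2).
At (u, v) = (1, 5/2): H = -sqrt(30)/45.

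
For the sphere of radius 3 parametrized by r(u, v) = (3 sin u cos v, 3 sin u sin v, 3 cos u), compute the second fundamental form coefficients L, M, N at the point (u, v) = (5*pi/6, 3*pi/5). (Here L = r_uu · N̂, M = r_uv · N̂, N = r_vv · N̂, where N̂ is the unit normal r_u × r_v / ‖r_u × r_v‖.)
L = -3;  M = 0;  N = -3/4

Compute the unit normal N̂(u, v) = (sin(u)^2*cos(v)/Abs(sin(u)), sin(u)^2*sin(v)/Abs(sin(u)), sin(2*u)/(2*Abs(sin(u)))), and the second partials r_uu, r_uv, r_vv. Take dot products:
  L(u, v) = r_uu · N̂ = -3*sin(u)/Abs(sin(u)),
  M(u, v) = r_uv · N̂ = 0,
  N(u, v) = r_vv · N̂ = -3*sin(u)^3/Abs(sin(u)).
Evaluating at (u, v) = (5*pi/6, 3*pi/5):
  L = -3, M = 0, N = -3/4.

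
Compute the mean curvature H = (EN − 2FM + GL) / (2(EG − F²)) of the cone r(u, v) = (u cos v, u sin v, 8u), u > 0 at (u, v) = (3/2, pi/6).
H = 8*sqrt(65)/195

With E = 65, F = 0, G = u^2, L = 0, M = 0, N = 8*sqrt(65)*u^2/(65*Abs(u)), assemble
  H = (EN − 2FM + GL) / (2(EG − F²)) = 4*sqrt(65)/(65*Abs(u)).
At (u, v) = (3/2, pi/6): H = 8*sqrt(65)/195.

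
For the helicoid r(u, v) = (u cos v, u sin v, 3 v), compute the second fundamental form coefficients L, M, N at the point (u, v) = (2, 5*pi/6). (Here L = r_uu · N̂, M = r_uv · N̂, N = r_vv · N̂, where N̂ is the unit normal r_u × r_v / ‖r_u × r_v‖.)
L = 0;  M = -3*sqrt(13)/13;  N = 0

Compute the unit normal N̂(u, v) = (3*sin(v)/sqrt(u^2 + 9), -3*cos(v)/sqrt(u^2 + 9), u/sqrt(u^2 + 9)), and the second partials r_uu, r_uv, r_vv. Take dot products:
  L(u, v) = r_uu · N̂ = 0,
  M(u, v) = r_uv · N̂ = -3/sqrt(u^2 + 9),
  N(u, v) = r_vv · N̂ = 0.
Evaluating at (u, v) = (2, 5*pi/6):
  L = 0, M = -3*sqrt(13)/13, N = 0.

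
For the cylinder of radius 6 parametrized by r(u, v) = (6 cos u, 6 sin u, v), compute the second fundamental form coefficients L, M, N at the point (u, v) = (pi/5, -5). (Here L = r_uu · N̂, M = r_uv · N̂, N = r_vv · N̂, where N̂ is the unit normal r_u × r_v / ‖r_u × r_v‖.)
L = -6;  M = 0;  N = 0

Compute the unit normal N̂(u, v) = (cos(u), sin(u), 0), and the second partials r_uu, r_uv, r_vv. Take dot products:
  L(u, v) = r_uu · N̂ = -6,
  M(u, v) = r_uv · N̂ = 0,
  N(u, v) = r_vv · N̂ = 0.
Evaluating at (u, v) = (pi/5, -5):
  L = -6, M = 0, N = 0.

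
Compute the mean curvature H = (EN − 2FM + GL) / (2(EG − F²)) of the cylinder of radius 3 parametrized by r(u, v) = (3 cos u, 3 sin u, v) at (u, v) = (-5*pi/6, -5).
H = -1/6

With E = 9, F = 0, G = 1, L = -3, M = 0, N = 0, assemble
  H = (EN − 2FM + GL) / (2(EG − F²)) = -1/6.
At (u, v) = (-5*pi/6, -5): H = -1/6.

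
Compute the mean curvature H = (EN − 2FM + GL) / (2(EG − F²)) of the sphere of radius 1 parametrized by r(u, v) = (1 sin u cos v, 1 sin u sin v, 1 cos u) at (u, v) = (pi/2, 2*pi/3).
H = -1

With E = 1, F = 0, G = sin(u)^2, L = -sin(u)/Abs(sin(u)), M = 0, N = -sin(u)^3/Abs(sin(u)), assemble
  H = (EN − 2FM + GL) / (2(EG − F²)) = -sin(u)/Abs(sin(u)).
At (u, v) = (pi/2, 2*pi/3): H = -1.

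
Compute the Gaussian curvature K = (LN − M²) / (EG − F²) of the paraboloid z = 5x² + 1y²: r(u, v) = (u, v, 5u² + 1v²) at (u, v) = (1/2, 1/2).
K = 20/729

Coefficients of the first fundamental form: E = 100*u^2 + 1, F = 20*u*v, G = 4*v^2 + 1.
Coefficients of the second fundamental form: L = 10/sqrt(100*u^2 + 4*v^2 + 1), M = 0, N = 2/sqrt(100*u^2 + 4*v^2 + 1).
Assemble K = (LN − M²)/(EG − F²) = 20/(10000*u^4 + 800*u^2*v^2 + 200*u^2 + 16*v^4 + 8*v^2 + 1). At (u, v) = (1/2, 1/2): K = 20/729.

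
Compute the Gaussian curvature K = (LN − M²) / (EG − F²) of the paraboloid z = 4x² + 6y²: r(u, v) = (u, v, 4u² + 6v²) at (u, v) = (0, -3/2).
K = 96/105625

Coefficients of the first fundamental form: E = 64*u^2 + 1, F = 96*u*v, G = 144*v^2 + 1.
Coefficients of the second fundamental form: L = 8/sqrt(64*u^2 + 144*v^2 + 1), M = 0, N = 12/sqrt(64*u^2 + 144*v^2 + 1).
Assemble K = (LN − M²)/(EG − F²) = 96/(4096*u^4 + 18432*u^2*v^2 + 128*u^2 + 20736*v^4 + 288*v^2 + 1). At (u, v) = (0, -3/2): K = 96/105625.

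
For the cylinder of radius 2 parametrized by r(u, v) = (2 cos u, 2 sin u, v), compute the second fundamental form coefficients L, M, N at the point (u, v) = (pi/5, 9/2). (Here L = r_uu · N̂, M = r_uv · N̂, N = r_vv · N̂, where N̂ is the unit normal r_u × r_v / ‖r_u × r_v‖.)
L = -2;  M = 0;  N = 0

Compute the unit normal N̂(u, v) = (cos(u), sin(u), 0), and the second partials r_uu, r_uv, r_vv. Take dot products:
  L(u, v) = r_uu · N̂ = -2,
  M(u, v) = r_uv · N̂ = 0,
  N(u, v) = r_vv · N̂ = 0.
Evaluating at (u, v) = (pi/5, 9/2):
  L = -2, M = 0, N = 0.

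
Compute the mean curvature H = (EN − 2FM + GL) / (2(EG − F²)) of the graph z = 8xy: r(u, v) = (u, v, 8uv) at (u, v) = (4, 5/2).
H = -1024*sqrt(57)/81225

With E = 64*v^2 + 1, F = 64*u*v, G = 64*u^2 + 1, L = 0, M = 8/sqrt(64*u^2 + 64*v^2 + 1), N = 0, assemble
  H = (EN − 2FM + GL) / (2(EG − F²)) = -512*u*v/(64*u^2 + 64*v^2 + 1)^(3/2).
At (u, v) = (4, 5/2): H = -1024*sqrt(57)/81225.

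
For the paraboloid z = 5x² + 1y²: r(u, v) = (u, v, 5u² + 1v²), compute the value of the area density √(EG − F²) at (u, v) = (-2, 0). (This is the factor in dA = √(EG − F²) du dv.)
√(EG − F²)|_{(-2, 0)} = sqrt(401)

E = 100*u^2 + 1, F = 20*u*v, G = 4*v^2 + 1, so EG − F² = 100*u^2 + 4*v^2 + 1. Taking the positive square root: √(EG − F²) = sqrt(100*u^2 + 4*v^2 + 1). At (u, v) = (-2, 0): sqrt(401).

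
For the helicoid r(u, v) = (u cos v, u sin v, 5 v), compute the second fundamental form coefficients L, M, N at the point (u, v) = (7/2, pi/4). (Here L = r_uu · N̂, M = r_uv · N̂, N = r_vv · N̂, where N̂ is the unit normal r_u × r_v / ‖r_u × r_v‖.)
L = 0;  M = -10*sqrt(149)/149;  N = 0

Compute the unit normal N̂(u, v) = (5*sin(v)/sqrt(u^2 + 25), -5*cos(v)/sqrt(u^2 + 25), u/sqrt(u^2 + 25)), and the second partials r_uu, r_uv, r_vv. Take dot products:
  L(u, v) = r_uu · N̂ = 0,
  M(u, v) = r_uv · N̂ = -5/sqrt(u^2 + 25),
  N(u, v) = r_vv · N̂ = 0.
Evaluating at (u, v) = (7/2, pi/4):
  L = 0, M = -10*sqrt(149)/149, N = 0.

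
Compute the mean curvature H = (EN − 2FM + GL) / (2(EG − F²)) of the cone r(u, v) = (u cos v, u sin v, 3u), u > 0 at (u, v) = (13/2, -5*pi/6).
H = 3*sqrt(10)/130

With E = 10, F = 0, G = u^2, L = 0, M = 0, N = 3*sqrt(10)*u^2/(10*Abs(u)), assemble
  H = (EN − 2FM + GL) / (2(EG − F²)) = 3*sqrt(10)/(20*Abs(u)).
At (u, v) = (13/2, -5*pi/6): H = 3*sqrt(10)/130.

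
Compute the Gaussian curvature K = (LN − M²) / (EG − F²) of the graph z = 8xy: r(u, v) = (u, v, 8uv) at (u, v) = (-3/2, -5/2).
K = -64/297025

Coefficients of the first fundamental form: E = 64*v^2 + 1, F = 64*u*v, G = 64*u^2 + 1.
Coefficients of the second fundamental form: L = 0, M = 8/sqrt(64*u^2 + 64*v^2 + 1), N = 0.
Assemble K = (LN − M²)/(EG − F²) = -64/(4096*u^4 + 8192*u^2*v^2 + 128*u^2 + 4096*v^4 + 128*v^2 + 1). At (u, v) = (-3/2, -5/2): K = -64/297025.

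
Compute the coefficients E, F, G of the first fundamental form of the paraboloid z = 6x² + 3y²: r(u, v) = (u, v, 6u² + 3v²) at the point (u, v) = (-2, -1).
E = 577;  F = 144;  G = 37

Partials: r_u = (1, 0, 12*u), r_v = (0, 1, 6*v). As functions of (u, v):
  E = r_u · r_u = 144*u^2 + 1,
  F = r_u · r_v = 72*u*v,
  G = r_v · r_v = 36*v^2 + 1.
Evaluating at (u, v) = (-2, -1): E = 577, F = 144, G = 37.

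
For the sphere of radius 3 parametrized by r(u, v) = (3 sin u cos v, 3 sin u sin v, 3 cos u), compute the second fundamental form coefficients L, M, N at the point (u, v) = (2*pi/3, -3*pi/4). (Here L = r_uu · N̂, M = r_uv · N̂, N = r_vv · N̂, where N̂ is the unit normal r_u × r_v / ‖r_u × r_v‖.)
L = -3;  M = 0;  N = -9/4

Compute the unit normal N̂(u, v) = (sin(u)^2*cos(v)/Abs(sin(u)), sin(u)^2*sin(v)/Abs(sin(u)), sin(2*u)/(2*Abs(sin(u)))), and the second partials r_uu, r_uv, r_vv. Take dot products:
  L(u, v) = r_uu · N̂ = -3*sin(u)/Abs(sin(u)),
  M(u, v) = r_uv · N̂ = 0,
  N(u, v) = r_vv · N̂ = -3*sin(u)^3/Abs(sin(u)).
Evaluating at (u, v) = (2*pi/3, -3*pi/4):
  L = -3, M = 0, N = -9/4.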